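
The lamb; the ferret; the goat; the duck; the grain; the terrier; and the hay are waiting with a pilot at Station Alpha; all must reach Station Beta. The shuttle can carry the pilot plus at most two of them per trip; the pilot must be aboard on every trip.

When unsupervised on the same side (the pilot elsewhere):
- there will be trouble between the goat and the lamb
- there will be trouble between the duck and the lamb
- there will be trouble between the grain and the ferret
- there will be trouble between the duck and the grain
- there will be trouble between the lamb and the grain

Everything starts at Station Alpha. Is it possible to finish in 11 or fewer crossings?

Yes — this plan uses 11 crossings (≤ 11):
1. Pilot goes to Station Beta with the grain and the lamb.
2. Pilot goes back to Station Alpha with the lamb.
3. Pilot goes to Station Beta with the ferret and the lamb.
4. Pilot goes back to Station Alpha with the grain.
5. Pilot goes to Station Beta with the duck and the goat.
6. Pilot goes back to Station Alpha with the lamb.
7. Pilot goes to Station Beta with the lamb and the terrier.
8. Pilot goes back to Station Alpha with the lamb.
9. Pilot goes to Station Beta with the hay and the lamb.
10. Pilot goes back to Station Alpha with the lamb.
11. Pilot goes to Station Beta with the grain and the lamb.

Yes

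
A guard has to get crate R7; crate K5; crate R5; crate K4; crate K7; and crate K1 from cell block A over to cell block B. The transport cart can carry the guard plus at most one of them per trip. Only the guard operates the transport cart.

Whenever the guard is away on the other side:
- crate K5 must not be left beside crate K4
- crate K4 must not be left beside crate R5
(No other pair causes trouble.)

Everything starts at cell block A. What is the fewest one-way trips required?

13

Counting alone: the guard can take at most 1 across per trip to cell block B, so moving all 6 needs at least 6 loaded trips out, with a return between consecutive ones — at least 11 crossings.
The safety rule pushes this higher. Following every safe sequence of crossings, the most of the 6 that can be at cell block B as the transport cart arrives there on crossing 11 is 5 — never all 6.
So no plan with fewer than 13 crossings exists, and this one achieves 13:
1. Guard goes to cell block B with crate K4.
2. Guard goes back to cell block A alone.
3. Guard goes to cell block B with crate R7.
4. Guard goes back to cell block A alone.
5. Guard goes to cell block B with crate K5.
6. Guard goes back to cell block A with crate K4.
7. Guard goes to cell block B with crate R5.
8. Guard goes back to cell block A alone.
9. Guard goes to cell block B with crate K7.
10. Guard goes back to cell block A alone.
11. Guard goes to cell block B with crate K1.
12. Guard goes back to cell block A alone.
13. Guard goes to cell block B with crate K4.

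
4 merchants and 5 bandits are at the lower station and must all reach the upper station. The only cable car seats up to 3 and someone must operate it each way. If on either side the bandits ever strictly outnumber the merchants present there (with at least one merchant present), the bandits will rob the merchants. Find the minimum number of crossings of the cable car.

The bandits already outnumber the merchants at the lower station before anyone moves, so the starting position itself is disallowed.

impossible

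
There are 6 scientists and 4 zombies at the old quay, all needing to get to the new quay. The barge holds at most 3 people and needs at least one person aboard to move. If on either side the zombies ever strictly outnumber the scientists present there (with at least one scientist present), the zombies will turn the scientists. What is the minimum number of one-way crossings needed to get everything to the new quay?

9

Counting alone: each trip to the new quay takes at most 3 across and each return brings at least 1 back, so after t trips out (and t−1 returns) at most 3t − (t−1) of the 10 are across; that first reaches 10 at t = 5, so at least 9 crossings are needed.
The plan below uses exactly 9 crossings, so it is optimal:
1. 2 zombies → the new quay.  (the old quay: 6S 2Z; the new quay: 0S 2Z)
2. 1 zombie ← the old quay.  (the old quay: 6S 3Z; the new quay: 0S 1Z)
3. 3 zombies → the new quay.  (the old quay: 6S 0Z; the new quay: 0S 4Z)
4. 1 zombie ← the old quay.  (the old quay: 6S 1Z; the new quay: 0S 3Z)
5. 3 scientists → the new quay.  (the old quay: 3S 1Z; the new quay: 3S 3Z)
6. 1 zombie ← the old quay.  (the old quay: 3S 2Z; the new quay: 3S 2Z)
7. 1 scientist and 2 zombies → the new quay.  (the old quay: 2S 0Z; the new quay: 4S 4Z)
8. 1 zombie ← the old quay.  (the old quay: 2S 1Z; the new quay: 4S 3Z)
9. 2 scientists and 1 zombie → the new quay.  (the old quay: 0S 0Z; the new quay: 6S 4Z)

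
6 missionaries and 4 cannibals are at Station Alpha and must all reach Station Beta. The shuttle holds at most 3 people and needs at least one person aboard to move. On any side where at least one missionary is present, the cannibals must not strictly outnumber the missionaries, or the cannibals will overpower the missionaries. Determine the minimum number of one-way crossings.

9

Counting alone: each trip to Station Beta takes at most 3 across and each return brings at least 1 back, so after t trips out (and t−1 returns) at most 3t − (t−1) of the 10 are across; that first reaches 10 at t = 5, so at least 9 crossings are needed.
The plan below uses exactly 9 crossings, so it is optimal:
1. 2 cannibals → Station Beta.  (Station Alpha: 6M 2C; Station Beta: 0M 2C)
2. 1 cannibal ← Station Alpha.  (Station Alpha: 6M 3C; Station Beta: 0M 1C)
3. 3 cannibals → Station Beta.  (Station Alpha: 6M 0C; Station Beta: 0M 4C)
4. 1 cannibal ← Station Alpha.  (Station Alpha: 6M 1C; Station Beta: 0M 3C)
5. 3 missionaries → Station Beta.  (Station Alpha: 3M 1C; Station Beta: 3M 3C)
6. 1 cannibal ← Station Alpha.  (Station Alpha: 3M 2C; Station Beta: 3M 2C)
7. 1 missionary and 2 cannibals → Station Beta.  (Station Alpha: 2M 0C; Station Beta: 4M 4C)
8. 1 cannibal ← Station Alpha.  (Station Alpha: 2M 1C; Station Beta: 4M 3C)
9. 2 missionaries and 1 cannibal → Station Beta.  (Station Alpha: 0M 0C; Station Beta: 6M 4C)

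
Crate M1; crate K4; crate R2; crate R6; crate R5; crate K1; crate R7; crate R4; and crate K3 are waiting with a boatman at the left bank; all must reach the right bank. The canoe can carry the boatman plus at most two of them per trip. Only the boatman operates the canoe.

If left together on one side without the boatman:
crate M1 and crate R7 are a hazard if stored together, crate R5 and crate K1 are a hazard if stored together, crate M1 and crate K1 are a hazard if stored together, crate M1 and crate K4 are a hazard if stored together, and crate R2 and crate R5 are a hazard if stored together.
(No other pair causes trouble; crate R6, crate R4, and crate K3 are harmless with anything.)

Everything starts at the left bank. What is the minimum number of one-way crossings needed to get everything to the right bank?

Counting alone: the boatman can take at most 2 across per trip to the right bank, so moving all 9 needs at least 5 loaded trips out, with a return between consecutive ones — at least 9 crossings.
The safety rule pushes this higher. Following every safe sequence of crossings, the most of the 9 that can be at the right bank as the canoe arrives there on crossing 9 is 8 — never all 9.
So no plan with fewer than 11 crossings exists, and this one achieves 11:
1. Boatman goes to the right bank with crate M1 and crate R5.  [the left bank: crate K1, crate K3, crate K4, crate R2, crate R4, crate R6, crate R7 | the right bank: crate M1, crate R5]
2. Boatman goes back to the left bank alone.  [the left bank: crate K1, crate K3, crate K4, crate R2, crate R4, crate R6, crate R7 | the right bank: crate M1, crate R5]
3. Boatman goes to the right bank with crate K4.  [the left bank: crate K1, crate K3, crate R2, crate R4, crate R6, crate R7 | the right bank: crate K4, crate M1, crate R5]
4. Boatman goes back to the left bank with crate M1.  [the left bank: crate K1, crate K3, crate M1, crate R2, crate R4, crate R6, crate R7 | the right bank: crate K4, crate R5]
5. Boatman goes to the right bank with crate K1 and crate R7.  [the left bank: crate K3, crate M1, crate R2, crate R4, crate R6 | the right bank: crate K1, crate K4, crate R5, crate R7]
6. Boatman goes back to the left bank with crate R5.  [the left bank: crate K3, crate M1, crate R2, crate R4, crate R5, crate R6 | the right bank: crate K1, crate K4, crate R7]
7. Boatman goes to the right bank with crate R2 and crate R6.  [the left bank: crate K3, crate M1, crate R4, crate R5 | the right bank: crate K1, crate K4, crate R2, crate R6, crate R7]
8. Boatman goes back to the left bank alone.  [the left bank: crate K3, crate M1, crate R4, crate R5 | the right bank: crate K1, crate K4, crate R2, crate R6, crate R7]
9. Boatman goes to the right bank with crate K3 and crate R4.  [the left bank: crate M1, crate R5 | the right bank: crate K1, crate K3, crate K4, crate R2, crate R4, crate R6, crate R7]
10. Boatman goes back to the left bank alone.  [the left bank: crate M1, crate R5 | the right bank: crate K1, crate K3, crate K4, crate R2, crate R4, crate R6, crate R7]
11. Boatman goes to the right bank with crate M1 and crate R5.  [the left bank: — | the right bank: crate K1, crate K3, crate K4, crate M1, crate R2, crate R4, crate R5, crate R6, crate R7]

11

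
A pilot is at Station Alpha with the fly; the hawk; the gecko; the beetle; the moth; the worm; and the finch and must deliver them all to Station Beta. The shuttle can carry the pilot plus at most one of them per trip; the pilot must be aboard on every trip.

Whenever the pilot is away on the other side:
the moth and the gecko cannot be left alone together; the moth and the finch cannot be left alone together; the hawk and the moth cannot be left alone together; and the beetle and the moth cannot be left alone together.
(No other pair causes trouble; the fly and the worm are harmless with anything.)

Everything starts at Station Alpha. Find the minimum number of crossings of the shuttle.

impossible

Following every safe sequence of crossings from the start, the most of the 7 that can be at Station Beta as the shuttle arrives there on crossings 1, 3, 5, 7 is 1, 2, 3, 4 respectively; the best ever achieved is 4 of 7.
From crossing 9 on, no configuration arises that was not already reachable earlier: only 44 distinct safe configurations (who is on which side, and where the shuttle is) can ever be reached, none of them has everyone across, and every continuation just revisits them. So no valid plan exists.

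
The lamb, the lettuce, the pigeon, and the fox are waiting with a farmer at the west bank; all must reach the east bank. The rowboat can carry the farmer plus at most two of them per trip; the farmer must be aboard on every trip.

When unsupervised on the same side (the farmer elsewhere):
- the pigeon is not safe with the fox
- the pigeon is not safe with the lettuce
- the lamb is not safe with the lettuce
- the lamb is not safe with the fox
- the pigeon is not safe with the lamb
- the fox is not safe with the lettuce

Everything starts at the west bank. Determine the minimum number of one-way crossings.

Whatever the first load, the items left behind include a forbidden pair without the farmer. No opening move is safe, so no plan exists.

impossible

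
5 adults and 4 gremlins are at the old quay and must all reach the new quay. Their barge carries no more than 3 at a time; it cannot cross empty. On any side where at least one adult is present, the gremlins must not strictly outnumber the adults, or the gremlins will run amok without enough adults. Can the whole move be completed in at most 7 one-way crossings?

Yes — this plan uses 7 crossings (≤ 7):
1. 3 gremlins → the new quay.  (the old quay: 5A 1G; the new quay: 0A 3G)
2. 1 gremlin ← the old quay.  (the old quay: 5A 2G; the new quay: 0A 2G)
3. 3 adults → the new quay.  (the old quay: 2A 2G; the new quay: 3A 2G)
4. 1 adult ← the old quay.  (the old quay: 3A 2G; the new quay: 2A 2G)
5. 2 adults and 1 gremlin → the new quay.  (the old quay: 1A 1G; the new quay: 4A 3G)
6. 1 adult ← the old quay.  (the old quay: 2A 1G; the new quay: 3A 3G)
7. 2 adults and 1 gremlin → the new quay.  (the old quay: 0A 0G; the new quay: 5A 4G)

Yes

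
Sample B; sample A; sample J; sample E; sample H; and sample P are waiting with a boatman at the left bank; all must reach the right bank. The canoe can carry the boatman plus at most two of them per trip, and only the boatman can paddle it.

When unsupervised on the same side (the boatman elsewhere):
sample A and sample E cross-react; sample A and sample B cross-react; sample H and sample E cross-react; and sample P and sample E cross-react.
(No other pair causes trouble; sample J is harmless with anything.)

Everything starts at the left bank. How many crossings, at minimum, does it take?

Counting alone: the boatman can take at most 2 across per trip to the right bank, so moving all 6 needs at least 3 loaded trips out, with a return between consecutive ones — at least 5 crossings.
The safety rule pushes this higher. Following every safe sequence of crossings, the most of the 6 that can be at the right bank as the canoe arrives there on crossing 5 is 5 — never all 6.
So no plan with fewer than 7 crossings exists, and this one achieves 7:
1. Boatman goes to the right bank with sample B and sample E.
2. Boatman goes back to the left bank alone.
3. Boatman goes to the right bank with sample J.
4. Boatman goes back to the left bank alone.
5. Boatman goes to the right bank with sample H and sample P.
6. Boatman goes back to the left bank with sample E.
7. Boatman goes to the right bank with sample A and sample E.

7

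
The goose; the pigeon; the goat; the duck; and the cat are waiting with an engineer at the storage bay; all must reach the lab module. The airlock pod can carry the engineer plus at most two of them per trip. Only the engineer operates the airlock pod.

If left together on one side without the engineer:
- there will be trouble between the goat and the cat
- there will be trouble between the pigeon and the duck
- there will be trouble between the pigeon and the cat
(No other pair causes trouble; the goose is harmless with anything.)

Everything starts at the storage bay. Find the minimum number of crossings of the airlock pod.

5

Counting alone: the engineer can take at most 2 across per trip to the lab module, so moving all 5 needs at least 3 loaded trips out, with a return between consecutive ones — at least 5 crossings.
The plan below uses exactly 5 crossings, so it is optimal:
1. Engineer goes to the lab module with the goat and the pigeon.  [the storage bay: the cat, the duck, the goose | the lab module: the goat, the pigeon]
2. Engineer goes back to the storage bay alone.  [the storage bay: the cat, the duck, the goose | the lab module: the goat, the pigeon]
3. Engineer goes to the lab module with the goose.  [the storage bay: the cat, the duck | the lab module: the goat, the goose, the pigeon]
4. Engineer goes back to the storage bay alone.  [the storage bay: the cat, the duck | the lab module: the goat, the goose, the pigeon]
5. Engineer goes to the lab module with the cat and the duck.  [the storage bay: — | the lab module: the cat, the duck, the goat, the goose, the pigeon]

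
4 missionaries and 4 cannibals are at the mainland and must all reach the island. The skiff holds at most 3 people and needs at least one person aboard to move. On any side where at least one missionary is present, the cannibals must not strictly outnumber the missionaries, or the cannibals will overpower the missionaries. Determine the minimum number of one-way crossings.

9

Counting alone: each trip to the island takes at most 3 across and each return brings at least 1 back, so after t trips out (and t−1 returns) at most 3t − (t−1) of the 8 are across; that first reaches 8 at t = 4, so at least 7 crossings are needed.
The safety rule pushes this higher. Following every safe sequence of crossings, the most of the 8 that can be at the island as the skiff arrives there on crossing 7 is 7 — never all 8.
So no plan with fewer than 9 crossings exists, and this one achieves 9:
1. 2 cannibals → the island.  (the mainland: 4M 2C; the island: 0M 2C)
2. 1 cannibal ← the mainland.  (the mainland: 4M 3C; the island: 0M 1C)
3. 3 cannibals → the island.  (the mainland: 4M 0C; the island: 0M 4C)
4. 1 cannibal ← the mainland.  (the mainland: 4M 1C; the island: 0M 3C)
5. 3 missionaries → the island.  (the mainland: 1M 1C; the island: 3M 3C)
6. 1 missionary and 1 cannibal ← the mainland.  (the mainland: 2M 2C; the island: 2M 2C)
7. 2 missionaries → the island.  (the mainland: 0M 2C; the island: 4M 2C)
8. 1 cannibal ← the mainland.  (the mainland: 0M 3C; the island: 4M 1C)
9. 3 cannibals → the island.  (the mainland: 0M 0C; the island: 4M 4C)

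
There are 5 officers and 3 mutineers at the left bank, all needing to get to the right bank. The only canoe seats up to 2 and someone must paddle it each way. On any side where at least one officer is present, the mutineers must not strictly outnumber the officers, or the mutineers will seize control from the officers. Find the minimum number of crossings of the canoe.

Counting alone: each trip to the right bank takes at most 2 across and each return brings at least 1 back, so after t trips out (and t−1 returns) at most 2t − (t−1) of the 8 are across; that first reaches 8 at t = 7, so at least 13 crossings are needed.
The plan below uses exactly 13 crossings, so it is optimal:
1. 2 mutineers → the right bank.  (the left bank: 5O 1M; the right bank: 0O 2M)
2. 1 mutineer ← the left bank.  (the left bank: 5O 2M; the right bank: 0O 1M)
3. 2 mutineers → the right bank.  (the left bank: 5O 0M; the right bank: 0O 3M)
4. 1 mutineer ← the left bank.  (the left bank: 5O 1M; the right bank: 0O 2M)
5. 2 officers → the right bank.  (the left bank: 3O 1M; the right bank: 2O 2M)
6. 1 mutineer ← the left bank.  (the left bank: 3O 2M; the right bank: 2O 1M)
7. 1 officer and 1 mutineer → the right bank.  (the left bank: 2O 1M; the right bank: 3O 2M)
8. 1 mutineer ← the left bank.  (the left bank: 2O 2M; the right bank: 3O 1M)
9. 2 mutineers → the right bank.  (the left bank: 2O 0M; the right bank: 3O 3M)
10. 1 mutineer ← the left bank.  (the left bank: 2O 1M; the right bank: 3O 2M)
11. 1 officer and 1 mutineer → the right bank.  (the left bank: 1O 0M; the right bank: 4O 3M)
12. 1 mutineer ← the left bank.  (the left bank: 1O 1M; the right bank: 4O 2M)
13. 1 officer and 1 mutineer → the right bank.  (the left bank: 0O 0M; the right bank: 5O 3M)

13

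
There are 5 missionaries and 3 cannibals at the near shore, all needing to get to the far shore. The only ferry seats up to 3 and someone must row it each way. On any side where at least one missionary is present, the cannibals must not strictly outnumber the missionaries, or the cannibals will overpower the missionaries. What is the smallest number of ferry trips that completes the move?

Counting alone: each trip to the far shore takes at most 3 across and each return brings at least 1 back, so after t trips out (and t−1 returns) at most 3t − (t−1) of the 8 are across; that first reaches 8 at t = 4, so at least 7 crossings are needed.
The plan below uses exactly 7 crossings, so it is optimal:
1. 2 cannibals → the far shore.  (the near shore: 5M 1C; the far shore: 0M 2C)
2. 1 cannibal ← the near shore.  (the near shore: 5M 2C; the far shore: 0M 1C)
3. 2 missionaries and 1 cannibal → the far shore.  (the near shore: 3M 1C; the far shore: 2M 2C)
4. 1 cannibal ← the near shore.  (the near shore: 3M 2C; the far shore: 2M 1C)
5. 1 missionary and 2 cannibals → the far shore.  (the near shore: 2M 0C; the far shore: 3M 3C)
6. 1 cannibal ← the near shore.  (the near shore: 2M 1C; the far shore: 3M 2C)
7. 2 missionaries and 1 cannibal → the far shore.  (the near shore: 0M 0C; the far shore: 5M 3C)

7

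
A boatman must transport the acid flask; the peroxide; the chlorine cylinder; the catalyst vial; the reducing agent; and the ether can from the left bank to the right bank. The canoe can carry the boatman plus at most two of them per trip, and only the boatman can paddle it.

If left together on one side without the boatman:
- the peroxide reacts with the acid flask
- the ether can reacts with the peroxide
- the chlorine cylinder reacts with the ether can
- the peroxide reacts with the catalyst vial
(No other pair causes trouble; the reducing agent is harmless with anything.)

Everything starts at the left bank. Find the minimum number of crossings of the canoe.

Counting alone: the boatman can take at most 2 across per trip to the right bank, so moving all 6 needs at least 3 loaded trips out, with a return between consecutive ones — at least 5 crossings.
The safety rule pushes this higher. Following every safe sequence of crossings, the most of the 6 that can be at the right bank as the canoe arrives there on crossing 5 is 5 — never all 6.
So no plan with fewer than 7 crossings exists, and this one achieves 7:
1. Boatman goes to the right bank with the chlorine cylinder and the peroxide.
2. Boatman goes back to the left bank alone.
3. Boatman goes to the right bank with the reducing agent.
4. Boatman goes back to the left bank alone.
5. Boatman goes to the right bank with the acid flask and the catalyst vial.
6. Boatman goes back to the left bank with the peroxide.
7. Boatman goes to the right bank with the ether can and the peroxide.

7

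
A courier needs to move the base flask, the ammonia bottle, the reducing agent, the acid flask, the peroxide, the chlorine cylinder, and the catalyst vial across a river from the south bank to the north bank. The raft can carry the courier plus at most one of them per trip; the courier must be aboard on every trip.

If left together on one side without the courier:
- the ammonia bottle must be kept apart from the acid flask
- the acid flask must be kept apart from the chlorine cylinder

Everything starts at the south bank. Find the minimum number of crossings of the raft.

15

Counting alone: the courier can take at most 1 across per trip to the north bank, so moving all 7 needs at least 7 loaded trips out, with a return between consecutive ones — at least 13 crossings.
The safety rule pushes this higher. Following every safe sequence of crossings, the most of the 7 that can be at the north bank as the raft arrives there on crossing 13 is 6 — never all 7.
So no plan with fewer than 15 crossings exists, and this one achieves 15:
1. Courier goes to the north bank with the acid flask.
2. Courier goes back to the south bank alone.
3. Courier goes to the north bank with the base flask.
4. Courier goes back to the south bank alone.
5. Courier goes to the north bank with the ammonia bottle.
6. Courier goes back to the south bank with the acid flask.
7. Courier goes to the north bank with the chlorine cylinder.
8. Courier goes back to the south bank alone.
9. Courier goes to the north bank with the reducing agent.
10. Courier goes back to the south bank alone.
11. Courier goes to the north bank with the peroxide.
12. Courier goes back to the south bank alone.
13. Courier goes to the north bank with the catalyst vial.
14. Courier goes back to the south bank alone.
15. Courier goes to the north bank with the acid flask.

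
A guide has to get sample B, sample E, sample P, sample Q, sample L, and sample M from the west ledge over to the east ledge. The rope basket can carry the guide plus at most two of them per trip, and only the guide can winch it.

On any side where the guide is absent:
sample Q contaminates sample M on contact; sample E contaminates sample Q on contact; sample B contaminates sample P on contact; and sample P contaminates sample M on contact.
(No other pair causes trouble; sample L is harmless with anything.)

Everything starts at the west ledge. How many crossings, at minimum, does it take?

7

Counting alone: the guide can take at most 2 across per trip to the east ledge, so moving all 6 needs at least 3 loaded trips out, with a return between consecutive ones — at least 5 crossings.
The safety rule pushes this higher. Following every safe sequence of crossings, the most of the 6 that can be at the east ledge as the rope basket arrives there on crossing 5 is 5 — never all 6.
So no plan with fewer than 7 crossings exists, and this one achieves 7:
1. Guide goes to the east ledge with sample P and sample Q.
2. Guide goes back to the west ledge alone.
3. Guide goes to the east ledge with sample B and sample E.
4. Guide goes back to the west ledge with sample P and sample Q.
5. Guide goes to the east ledge with sample L and sample M.
6. Guide goes back to the west ledge alone.
7. Guide goes to the east ledge with sample P and sample Q.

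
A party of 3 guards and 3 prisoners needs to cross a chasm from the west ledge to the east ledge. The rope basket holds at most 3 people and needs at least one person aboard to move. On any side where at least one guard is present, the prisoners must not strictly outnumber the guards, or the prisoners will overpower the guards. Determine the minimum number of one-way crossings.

5

Counting alone: each trip to the east ledge takes at most 3 across and each return brings at least 1 back, so after t trips out (and t−1 returns) at most 3t − (t−1) of the 6 are across; that first reaches 6 at t = 3, so at least 5 crossings are needed.
The plan below uses exactly 5 crossings, so it is optimal:
1. 2 prisoners → the east ledge.  (the west ledge: 3G 1P; the east ledge: 0G 2P)
2. 1 prisoner ← the west ledge.  (the west ledge: 3G 2P; the east ledge: 0G 1P)
3. 3 guards → the east ledge.  (the west ledge: 0G 2P; the east ledge: 3G 1P)
4. 1 prisoner ← the west ledge.  (the west ledge: 0G 3P; the east ledge: 3G 0P)
5. 3 prisoners → the east ledge.  (the west ledge: 0G 0P; the east ledge: 3G 3P)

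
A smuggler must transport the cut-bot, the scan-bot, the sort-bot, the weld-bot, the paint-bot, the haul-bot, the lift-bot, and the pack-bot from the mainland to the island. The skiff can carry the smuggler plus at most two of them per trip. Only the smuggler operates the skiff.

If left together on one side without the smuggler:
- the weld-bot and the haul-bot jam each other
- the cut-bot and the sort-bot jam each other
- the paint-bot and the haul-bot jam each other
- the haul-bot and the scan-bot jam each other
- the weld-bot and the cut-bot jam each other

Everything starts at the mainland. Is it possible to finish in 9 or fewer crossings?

Yes — this plan uses 9 crossings (≤ 9):
1. Smuggler goes to the island with the cut-bot and the haul-bot.  [the mainland: the lift-bot, the pack-bot, the paint-bot, the scan-bot, the sort-bot, the weld-bot | the island: the cut-bot, the haul-bot]
2. Smuggler goes back to the mainland alone.  [the mainland: the lift-bot, the pack-bot, the paint-bot, the scan-bot, the sort-bot, the weld-bot | the island: the cut-bot, the haul-bot]
3. Smuggler goes to the island with the scan-bot and the sort-bot.  [the mainland: the lift-bot, the pack-bot, the paint-bot, the weld-bot | the island: the cut-bot, the haul-bot, the scan-bot, the sort-bot]
4. Smuggler goes back to the mainland with the cut-bot and the haul-bot.  [the mainland: the cut-bot, the haul-bot, the lift-bot, the pack-bot, the paint-bot, the weld-bot | the island: the scan-bot, the sort-bot]
5. Smuggler goes to the island with the paint-bot and the weld-bot.  [the mainland: the cut-bot, the haul-bot, the lift-bot, the pack-bot | the island: the paint-bot, the scan-bot, the sort-bot, the weld-bot]
6. Smuggler goes back to the mainland alone.  [the mainland: the cut-bot, the haul-bot, the lift-bot, the pack-bot | the island: the paint-bot, the scan-bot, the sort-bot, the weld-bot]
7. Smuggler goes to the island with the lift-bot and the pack-bot.  [the mainland: the cut-bot, the haul-bot | the island: the lift-bot, the pack-bot, the paint-bot, the scan-bot, the sort-bot, the weld-bot]
8. Smuggler goes back to the mainland alone.  [the mainland: the cut-bot, the haul-bot | the island: the lift-bot, the pack-bot, the paint-bot, the scan-bot, the sort-bot, the weld-bot]
9. Smuggler goes to the island with the cut-bot and the haul-bot.  [the mainland: — | the island: the cut-bot, the haul-bot, the lift-bot, the pack-bot, the paint-bot, the scan-bot, the sort-bot, the weld-bot]

Yes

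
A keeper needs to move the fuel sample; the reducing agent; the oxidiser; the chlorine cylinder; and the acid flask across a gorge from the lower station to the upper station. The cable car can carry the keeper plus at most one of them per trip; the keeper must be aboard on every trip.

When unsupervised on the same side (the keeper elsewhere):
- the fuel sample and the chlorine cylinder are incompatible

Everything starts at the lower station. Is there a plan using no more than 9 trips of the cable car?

Yes — this plan uses 9 crossings (≤ 9):
1. Keeper goes to the upper station with the fuel sample.  [the lower station: the acid flask, the chlorine cylinder, the oxidiser, the reducing agent | the upper station: the fuel sample]
2. Keeper goes back to the lower station alone.  [the lower station: the acid flask, the chlorine cylinder, the oxidiser, the reducing agent | the upper station: the fuel sample]
3. Keeper goes to the upper station with the reducing agent.  [the lower station: the acid flask, the chlorine cylinder, the oxidiser | the upper station: the fuel sample, the reducing agent]
4. Keeper goes back to the lower station alone.  [the lower station: the acid flask, the chlorine cylinder, the oxidiser | the upper station: the fuel sample, the reducing agent]
5. Keeper goes to the upper station with the oxidiser.  [the lower station: the acid flask, the chlorine cylinder | the upper station: the fuel sample, the oxidiser, the reducing agent]
6. Keeper goes back to the lower station alone.  [the lower station: the acid flask, the chlorine cylinder | the upper station: the fuel sample, the oxidiser, the reducing agent]
7. Keeper goes to the upper station with the acid flask.  [the lower station: the chlorine cylinder | the upper station: the acid flask, the fuel sample, the oxidiser, the reducing agent]
8. Keeper goes back to the lower station alone.  [the lower station: the chlorine cylinder | the upper station: the acid flask, the fuel sample, the oxidiser, the reducing agent]
9. Keeper goes to the upper station with the chlorine cylinder.  [the lower station: — | the upper station: the acid flask, the chlorine cylinder, the fuel sample, the oxidiser, the reducing agent]

Yes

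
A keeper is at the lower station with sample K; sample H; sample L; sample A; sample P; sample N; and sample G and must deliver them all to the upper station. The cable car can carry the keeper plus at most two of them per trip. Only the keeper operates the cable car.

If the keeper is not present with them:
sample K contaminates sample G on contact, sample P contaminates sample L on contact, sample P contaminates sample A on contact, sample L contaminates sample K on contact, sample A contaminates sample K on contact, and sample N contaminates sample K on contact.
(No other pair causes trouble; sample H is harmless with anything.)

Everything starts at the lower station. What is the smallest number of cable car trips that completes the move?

9

Counting alone: the keeper can take at most 2 across per trip to the upper station, so moving all 7 needs at least 4 loaded trips out, with a return between consecutive ones — at least 7 crossings.
The safety rule pushes this higher. Following every safe sequence of crossings, the most of the 7 that can be at the upper station as the cable car arrives there on crossing 7 is 6 — never all 7.
So no plan with fewer than 9 crossings exists, and this one achieves 9:
1. Keeper goes to the upper station with sample K and sample P.
2. Keeper goes back to the lower station alone.
3. Keeper goes to the upper station with sample H.
4. Keeper goes back to the lower station alone.
5. Keeper goes to the upper station with sample A and sample L.
6. Keeper goes back to the lower station with sample K and sample P.
7. Keeper goes to the upper station with sample G and sample N.
8. Keeper goes back to the lower station alone.
9. Keeper goes to the upper station with sample K and sample P.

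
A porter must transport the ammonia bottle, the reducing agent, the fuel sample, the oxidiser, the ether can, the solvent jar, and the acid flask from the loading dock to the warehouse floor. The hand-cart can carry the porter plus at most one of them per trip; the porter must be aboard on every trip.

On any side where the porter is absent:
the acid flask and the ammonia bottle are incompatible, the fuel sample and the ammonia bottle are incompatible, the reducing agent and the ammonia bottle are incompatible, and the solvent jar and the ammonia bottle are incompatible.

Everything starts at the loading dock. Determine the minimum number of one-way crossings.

impossible

Following every safe sequence of crossings from the start, the most of the 7 that can be at the warehouse floor as the hand-cart arrives there on crossings 1, 3, 5, 7 is 1, 2, 3, 4 respectively; the best ever achieved is 4 of 7.
From crossing 9 on, no configuration arises that was not already reachable earlier: only 44 distinct safe configurations (who is on which side, and where the hand-cart is) can ever be reached, none of them has everyone across, and every continuation just revisits them. So no valid plan exists.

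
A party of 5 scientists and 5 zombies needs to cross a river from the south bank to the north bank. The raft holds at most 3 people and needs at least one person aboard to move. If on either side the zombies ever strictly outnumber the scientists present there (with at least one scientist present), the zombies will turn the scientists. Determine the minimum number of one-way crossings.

Counting alone: each trip to the north bank takes at most 3 across and each return brings at least 1 back, so after t trips out (and t−1 returns) at most 3t − (t−1) of the 10 are across; that first reaches 10 at t = 5, so at least 9 crossings are needed.
The safety rule pushes this higher. Following every safe sequence of crossings, the most of the 10 that can be at the north bank as the raft arrives there on crossing 9 is 9 — never all 10.
So no plan with fewer than 11 crossings exists, and this one achieves 11:
1. 2 zombies → the north bank.  (the south bank: 5S 3Z; the north bank: 0S 2Z)
2. 1 zombie ← the south bank.  (the south bank: 5S 4Z; the north bank: 0S 1Z)
3. 3 zombies → the north bank.  (the south bank: 5S 1Z; the north bank: 0S 4Z)
4. 1 zombie ← the south bank.  (the south bank: 5S 2Z; the north bank: 0S 3Z)
5. 3 scientists → the north bank.  (the south bank: 2S 2Z; the north bank: 3S 3Z)
6. 1 scientist and 1 zombie ← the south bank.  (the south bank: 3S 3Z; the north bank: 2S 2Z)
7. 3 scientists → the north bank.  (the south bank: 0S 3Z; the north bank: 5S 2Z)
8. 1 zombie ← the south bank.  (the south bank: 0S 4Z; the north bank: 5S 1Z)
9. 2 zombies → the north bank.  (the south bank: 0S 2Z; the north bank: 5S 3Z)
10. 1 zombie ← the south bank.  (the south bank: 0S 3Z; the north bank: 5S 2Z)
11. 3 zombies → the north bank.  (the south bank: 0S 0Z; the north bank: 5S 5Z)

11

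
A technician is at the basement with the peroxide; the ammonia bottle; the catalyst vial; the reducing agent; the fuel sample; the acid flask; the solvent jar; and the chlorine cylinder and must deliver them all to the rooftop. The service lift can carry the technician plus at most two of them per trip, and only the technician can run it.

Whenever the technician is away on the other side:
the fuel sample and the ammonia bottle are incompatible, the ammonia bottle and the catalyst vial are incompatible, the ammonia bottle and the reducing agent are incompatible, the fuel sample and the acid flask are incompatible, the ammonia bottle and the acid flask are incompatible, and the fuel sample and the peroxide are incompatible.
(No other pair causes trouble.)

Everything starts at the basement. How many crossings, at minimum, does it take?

Counting alone: the technician can take at most 2 across per trip to the rooftop, so moving all 8 needs at least 4 loaded trips out, with a return between consecutive ones — at least 7 crossings.
The safety rule pushes this higher. Following every safe sequence of crossings, the most of the 8 that can be at the rooftop as the service lift arrives there on crossings 7, 9, 11 is 5, 6, 7 respectively — never all 8.
So no plan with fewer than 13 crossings exists, and this one achieves 13:
1. Technician goes to the rooftop with the ammonia bottle and the fuel sample.
2. Technician goes back to the basement with the ammonia bottle.
3. Technician goes to the rooftop with the ammonia bottle and the peroxide.
4. Technician goes back to the basement with the fuel sample.
5. Technician goes to the rooftop with the acid flask and the catalyst vial.
6. Technician goes back to the basement with the ammonia bottle.
7. Technician goes to the rooftop with the ammonia bottle and the reducing agent.
8. Technician goes back to the basement with the ammonia bottle.
9. Technician goes to the rooftop with the ammonia bottle and the solvent jar.
10. Technician goes back to the basement with the ammonia bottle.
11. Technician goes to the rooftop with the ammonia bottle and the chlorine cylinder.
12. Technician goes back to the basement with the ammonia bottle.
13. Technician goes to the rooftop with the ammonia bottle and the fuel sample.

13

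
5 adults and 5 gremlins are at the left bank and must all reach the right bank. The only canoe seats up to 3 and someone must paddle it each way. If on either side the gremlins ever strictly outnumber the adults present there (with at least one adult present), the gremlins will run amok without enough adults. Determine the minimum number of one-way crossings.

Counting alone: each trip to the right bank takes at most 3 across and each return brings at least 1 back, so after t trips out (and t−1 returns) at most 3t − (t−1) of the 10 are across; that first reaches 10 at t = 5, so at least 9 crossings are needed.
The safety rule pushes this higher. Following every safe sequence of crossings, the most of the 10 that can be at the right bank as the canoe arrives there on crossing 9 is 9 — never all 10.
So no plan with fewer than 11 crossings exists, and this one achieves 11:
1. 2 gremlins → the right bank.  (the left bank: 5A 3G; the right bank: 0A 2G)
2. 1 gremlin ← the left bank.  (the left bank: 5A 4G; the right bank: 0A 1G)
3. 3 gremlins → the right bank.  (the left bank: 5A 1G; the right bank: 0A 4G)
4. 1 gremlin ← the left bank.  (the left bank: 5A 2G; the right bank: 0A 3G)
5. 3 adults → the right bank.  (the left bank: 2A 2G; the right bank: 3A 3G)
6. 1 adult and 1 gremlin ← the left bank.  (the left bank: 3A 3G; the right bank: 2A 2G)
7. 3 adults → the right bank.  (the left bank: 0A 3G; the right bank: 5A 2G)
8. 1 gremlin ← the left bank.  (the left bank: 0A 4G; the right bank: 5A 1G)
9. 2 gremlins → the right bank.  (the left bank: 0A 2G; the right bank: 5A 3G)
10. 1 gremlin ← the left bank.  (the left bank: 0A 3G; the right bank: 5A 2G)
11. 3 gremlins → the right bank.  (the left bank: 0A 0G; the right bank: 5A 5G)

11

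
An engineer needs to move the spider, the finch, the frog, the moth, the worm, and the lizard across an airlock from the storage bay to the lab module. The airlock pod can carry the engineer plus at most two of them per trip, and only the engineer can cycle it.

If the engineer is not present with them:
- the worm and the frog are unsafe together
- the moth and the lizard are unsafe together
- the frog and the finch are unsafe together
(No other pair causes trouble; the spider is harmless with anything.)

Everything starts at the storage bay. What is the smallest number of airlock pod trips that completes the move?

Counting alone: the engineer can take at most 2 across per trip to the lab module, so moving all 6 needs at least 3 loaded trips out, with a return between consecutive ones — at least 5 crossings.
The safety rule pushes this higher. Following every safe sequence of crossings, the most of the 6 that can be at the lab module as the airlock pod arrives there on crossing 5 is 5 — never all 6.
So no plan with fewer than 7 crossings exists, and this one achieves 7:
1. Engineer goes to the lab module with the frog and the moth.
2. Engineer goes back to the storage bay alone.
3. Engineer goes to the lab module with the spider.
4. Engineer goes back to the storage bay alone.
5. Engineer goes to the lab module with the finch and the worm.
6. Engineer goes back to the storage bay with the frog.
7. Engineer goes to the lab module with the frog and the lizard.

7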